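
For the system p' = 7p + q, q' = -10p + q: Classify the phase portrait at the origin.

A = [[7,1],[-10,1]]; det(A-λI) = λ^2 - 8λ + 17.
λ = 4 ± i: positive real part.

unstable spiral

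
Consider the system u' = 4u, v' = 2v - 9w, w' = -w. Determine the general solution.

Coefficient matrix A = [[4, 0, 0], [0, 2, -9], [0, 0, -1]].
det(A - λI) = 0 gives eigenvalues λ = 4, 2, -1.
For λ=4: eigenvector (1,0,0).
For λ=2: eigenvector (0,1,0).
For λ=-1: eigenvector (0,3,1).
General solution: c_1e^(4t)(1,0,0) + c_2e^(2t)(0,1,0) + c_3e^(-t)(0,3,1).

u(t) = c_1e^(4t), v(t) = c_2e^(2t) + 3c_3e^(-t), w(t) = c_3e^(-t)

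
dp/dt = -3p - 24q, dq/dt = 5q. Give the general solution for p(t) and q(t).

Coefficient matrix A = [[-3, -24], [0, 5]].
Characteristic polynomial det(A - λI) = λ^2 - 2λ - 15 = 0.
Eigenvalues λ = -3, 5.
For λ=-3: (A-λI) row 1 is [0, -24], so an eigenvector is (1, 0).
For λ=5: (A-λI) row 1 is [-8, -24], so an eigenvector is (3, -1).
General solution: K_1e^(-3t)(1,0) + K_2e^(5t)(3,-1).

p(t) = K_1e^(-3t) + 3K_2e^(5t), q(t) = -K_2e^(5t)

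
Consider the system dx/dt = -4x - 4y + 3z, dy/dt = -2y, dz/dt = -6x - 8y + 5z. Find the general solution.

Coefficient matrix A = [[-4, -4, 3], [0, -2, 0], [-6, -8, 5]].
det(A - λI) = 0 gives eigenvalues λ = -1, -2, 2.
For λ=-1: eigenvector (1,0,1).
For λ=-2: eigenvector (1,1,2).
For λ=2: eigenvector (-1,0,-2).
General solution: c_1e^(-t)(1,0,1) + c_2e^(-2t)(1,1,2) + c_3e^(2t)(-1,0,-2).

x(t) = c_1e^(-t) + c_2e^(-2t) - c_3e^(2t), y(t) = c_2e^(-2t), z(t) = c_1e^(-t) + 2c_2e^(-2t) - 2c_3e^(2t)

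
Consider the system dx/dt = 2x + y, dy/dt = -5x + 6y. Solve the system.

x(t) = C_1e^(4t)sin(t) - C_2e^(4t)cos(t), y(t) = 2C_1e^(4t)sin(t) + C_1e^(4t)cos(t) + C_2e^(4t)sin(t) - 2C_2e^(4t)cos(t)

Coefficient matrix A = [[2, 1], [-5, 6]].
Characteristic polynomial det(A - λI) = λ^2 - 8λ + 17 = 0.
Eigenvalues λ = 4 ± i (complex conjugate pair).
For λ=4+i: an eigenvector is (0,1) - i(1,2) = (0 - i, 1 - 2i).
A real fundamental pair from Re and Im of e^((4+i)t)v: X_1 = e^(4t)(cos(t)·(0,1) + sin(t)·(1,2)), X_2 = e^(4t)(sin(t)·(0,1) - cos(t)·(1,2)).
General solution: C_1X_1 + C_2X_2.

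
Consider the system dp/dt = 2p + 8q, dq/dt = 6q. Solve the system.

Coefficient matrix A = [[2, 8], [0, 6]].
Characteristic polynomial det(A - λI) = λ^2 - 8λ + 12 = 0.
Eigenvalues λ = 6, 2.
For λ=6: (A-λI) row 1 is [-4, 8], so an eigenvector is (2, 1).
For λ=2: (A-λI) row 1 is [0, 8], so an eigenvector is (-1, 0).
General solution: K_1e^(6t)(2,1) + K_2e^(2t)(-1,0).

p(t) = 2K_1e^(6t) - K_2e^(2t), q(t) = K_1e^(6t)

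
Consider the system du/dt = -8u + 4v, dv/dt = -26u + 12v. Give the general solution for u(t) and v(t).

u(t) = -K_1e^(2t)sin(2t) + K_1e^(2t)cos(2t) + K_2e^(2t)sin(2t) + K_2e^(2t)cos(2t), v(t) = -3K_1e^(2t)sin(2t) + 2K_1e^(2t)cos(2t) + 2K_2e^(2t)sin(2t) + 3K_2e^(2t)cos(2t)

Coefficient matrix A = [[-8, 4], [-26, 12]].
Characteristic polynomial det(A - λI) = λ^2 - 4λ + 8 = 0.
Eigenvalues λ = 2 ± 2i (complex conjugate pair).
For λ=2+2i: an eigenvector is (1,2) - i(-1,-3) = (1 + i, 2 + 3i).
A real fundamental pair from Re and Im of e^((2+2i)t)v: X_1 = e^(2t)(cos(2t)·(1,2) + sin(2t)·(-1,-3)), X_2 = e^(2t)(sin(2t)·(1,2) - cos(2t)·(-1,-3)).
General solution: K_1X_1 + K_2X_2.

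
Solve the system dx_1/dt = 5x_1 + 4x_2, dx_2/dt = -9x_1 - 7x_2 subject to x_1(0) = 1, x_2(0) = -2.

Coefficient matrix A = [[5, 4], [-9, -7]].
Characteristic polynomial det(A - λI) = λ^2 + 2λ + 1 = 0.
Single eigenvalue λ = -1 with algebraic multiplicity 2.
Eigenvector v = (-2,3); generalized eigenvector w with (A-λI)w=v is (-1,1).
General solution: e^(-t)[c_1·v + c_2·(t·v + w)].
Applying x_1(0)=1, x_2(0)=-2 gives c_1=-1, c_2=1.

x_1(t) = -2te^(-t) + e^(-t), x_2(t) = 3te^(-t) - 2e^(-t)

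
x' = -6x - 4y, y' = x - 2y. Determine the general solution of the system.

Coefficient matrix A = [[-6, -4], [1, -2]].
Characteristic polynomial det(A - λI) = λ^2 + 8λ + 16 = 0.
Single eigenvalue λ = -4 with algebraic multiplicity 2.
Eigenvector v = (2,-1); generalized eigenvector w with (A-λI)w=v is (-1,0).
General solution: e^(-4t)[C_1·v + C_2·(t·v + w)].

x(t) = 2C_1e^(-4t) + 2C_2te^(-4t) - C_2e^(-4t), y(t) = -C_1e^(-4t) - C_2te^(-4t)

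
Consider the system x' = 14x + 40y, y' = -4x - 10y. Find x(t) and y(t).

Coefficient matrix A = [[14, 40], [-4, -10]].
Characteristic polynomial det(A - λI) = λ^2 - 4λ + 20 = 0.
Eigenvalues λ = 2 ± 4i (complex conjugate pair).
For λ=2+4i: an eigenvector is (-3,1) - i(1,0) = (-3 - i, 1).
A real fundamental pair from Re and Im of e^((2+4i)t)v: X_1 = e^(2t)(cos(4t)·(-3,1) + sin(4t)·(1,0)), X_2 = e^(2t)(sin(4t)·(-3,1) - cos(4t)·(1,0)).
General solution: K_1X_1 + K_2X_2.

x(t) = K_1e^(2t)sin(4t) - 3K_1e^(2t)cos(4t) - 3K_2e^(2t)sin(4t) - K_2e^(2t)cos(4t), y(t) = K_1e^(2t)cos(4t) + K_2e^(2t)sin(4t)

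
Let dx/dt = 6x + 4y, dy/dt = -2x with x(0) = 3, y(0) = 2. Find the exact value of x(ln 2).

132

A = [[6,4],[-2,0]]; eigenvalues λ = 4, 2.
Eigenvectors: (-2,1) for λ=4, (-1,1) for λ=2.
From the initial condition, c_1 = -5, c_2 = 7.
x(ln 2) = (-5)(2^4)(-2) + (7)(2^2)(-1) = 132.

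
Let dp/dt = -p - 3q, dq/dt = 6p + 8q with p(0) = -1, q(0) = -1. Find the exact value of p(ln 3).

A = [[-1,-3],[6,8]]; eigenvalues λ = 5, 2.
Eigenvectors: (-1,2) for λ=5, (-1,1) for λ=2.
From the initial condition, c_1 = -2, c_2 = 3.
p(ln 3) = (-2)(3^5)(-1) + (3)(3^2)(-1) = 459.

459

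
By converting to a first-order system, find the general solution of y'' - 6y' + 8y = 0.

Let x_1 = y, x_2 = y'. Then x_1' = x_2 and x_2' = -8x_1 + 6x_2.
A = [[0,1],[-8,6]]; det(A-λI) = λ^2 - 6λ + 8.
Eigenvalues λ = 2, 4 with eigenvectors (1,2), (1,4).

y(t) = K_1e^(2t) + K_2e^(4t)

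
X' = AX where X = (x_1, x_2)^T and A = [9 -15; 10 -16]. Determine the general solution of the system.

Coefficient matrix A = [[9, -15], [10, -16]].
Characteristic polynomial det(A - λI) = λ^2 + 7λ + 6 = 0.
Eigenvalues λ = -6, -1.
For λ=-6: (A-λI) row 1 is [15, -15], so an eigenvector is (1, 1).
For λ=-1: (A-λI) row 1 is [10, -15], so an eigenvector is (3, 2).
General solution: K_1e^(-6t)(1,1) + K_2e^(-t)(3,2).

x_1(t) = K_1e^(-6t) + 3K_2e^(-t), x_2(t) = K_1e^(-6t) + 2K_2e^(-t)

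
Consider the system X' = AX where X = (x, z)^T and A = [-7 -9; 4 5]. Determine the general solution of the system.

x(t) = 3K_1e^(-t) + 3K_2te^(-t) + K_2e^(-t), z(t) = -2K_1e^(-t) - 2K_2te^(-t) - K_2e^(-t)

Coefficient matrix A = [[-7, -9], [4, 5]].
Characteristic polynomial det(A - λI) = λ^2 + 2λ + 1 = 0.
Single eigenvalue λ = -1 with algebraic multiplicity 2.
Eigenvector v = (3,-2); generalized eigenvector w with (A-λI)w=v is (1,-1).
General solution: e^(-t)[K_1·v + K_2·(t·v + w)].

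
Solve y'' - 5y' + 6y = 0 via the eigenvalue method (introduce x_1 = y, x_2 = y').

Let x_1 = y, x_2 = y'. Then x_1' = x_2 and x_2' = -6x_1 + 5x_2.
A = [[0,1],[-6,5]]; det(A-λI) = λ^2 - 5λ + 6.
Eigenvalues λ = 2, 3 with eigenvectors (1,2), (1,3).

y(t) = C_1e^(2t) + C_2e^(3t)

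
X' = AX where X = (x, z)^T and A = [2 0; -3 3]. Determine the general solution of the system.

Coefficient matrix A = [[2, 0], [-3, 3]].
Characteristic polynomial det(A - λI) = λ^2 - 5λ + 6 = 0.
Eigenvalues λ = 2, 3.
For λ=2: (A-λI) row 2 is [-3, 1], so an eigenvector is (1, 3).
For λ=3: (A-λI) row 1 is [-1, 0], so an eigenvector is (0, -1).
General solution: C_1e^(2t)(1,3) + C_2e^(3t)(0,-1).

x(t) = C_1e^(2t), z(t) = 3C_1e^(2t) - C_2e^(3t)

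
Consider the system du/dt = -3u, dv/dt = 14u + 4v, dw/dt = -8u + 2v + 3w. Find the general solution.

Coefficient matrix A = [[-3, 0, 0], [14, 4, 0], [-8, 2, 3]].
det(A - λI) = 0 gives eigenvalues λ = -3, 4, 3.
For λ=-3: eigenvector (1,-2,2).
For λ=4: eigenvector (0,1,2).
For λ=3: eigenvector (0,0,1).
General solution: c_1e^(-3t)(1,-2,2) + c_2e^(4t)(0,1,2) + c_3e^(3t)(0,0,1).

u(t) = c_1e^(-3t), v(t) = -2c_1e^(-3t) + c_2e^(4t), w(t) = 2c_1e^(-3t) + 2c_2e^(4t) + c_3e^(3t)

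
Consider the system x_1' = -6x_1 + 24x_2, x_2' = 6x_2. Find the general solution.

Coefficient matrix A = [[-6, 24], [0, 6]].
Characteristic polynomial det(A - λI) = λ^2 - 36 = 0.
Eigenvalues λ = 6, -6.
For λ=6: (A-λI) row 1 is [-12, 24], so an eigenvector is (2, 1).
For λ=-6: (A-λI) row 1 is [0, 24], so an eigenvector is (1, 0).
General solution: c_1e^(6t)(2,1) + c_2e^(-6t)(1,0).

x_1(t) = 2c_1e^(6t) + c_2e^(-6t), x_2(t) = c_1e^(6t)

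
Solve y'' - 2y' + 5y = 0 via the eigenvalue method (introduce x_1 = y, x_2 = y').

Let x_1 = y, x_2 = y'. Then x_1' = x_2 and x_2' = -5x_1 + 2x_2.
A = [[0,1],[-5,2]]; det(A-λI) = λ^2 - 2λ + 5.
Eigenvalues λ = 1 ± 2i.

y(t) = K_1e^(t)cos(2t) + K_2e^(t)sin(2t)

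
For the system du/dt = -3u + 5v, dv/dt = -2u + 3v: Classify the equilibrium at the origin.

center

A = [[-3,5],[-2,3]]; det(A-λI) = λ^2 + 1.
λ = 0 ± i: zero real part.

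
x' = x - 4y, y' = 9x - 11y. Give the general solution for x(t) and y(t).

x(t) = -2K_1e^(-5t) - 2K_2te^(-5t) - K_2e^(-5t), y(t) = -3K_1e^(-5t) - 3K_2te^(-5t) - K_2e^(-5t)

Coefficient matrix A = [[1, -4], [9, -11]].
Characteristic polynomial det(A - λI) = λ^2 + 10λ + 25 = 0.
Single eigenvalue λ = -5 with algebraic multiplicity 2.
Eigenvector v = (-2,-3); generalized eigenvector w with (A-λI)w=v is (-1,-1).
General solution: e^(-5t)[K_1·v + K_2·(t·v + w)].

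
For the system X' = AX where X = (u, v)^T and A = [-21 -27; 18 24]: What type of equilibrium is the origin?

saddle

A = [[-21,-27],[18,24]]; det(A-λI) = λ^2 - 3λ - 18.
λ = -3, 6: opposite signs.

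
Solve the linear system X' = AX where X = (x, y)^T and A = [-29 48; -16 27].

x(t) = 2K_1e^(-5t) + 3K_2e^(3t), y(t) = K_1e^(-5t) + 2K_2e^(3t)

Coefficient matrix A = [[-29, 48], [-16, 27]].
Characteristic polynomial det(A - λI) = λ^2 + 2λ - 15 = 0.
Eigenvalues λ = -5, 3.
For λ=-5: (A-λI) row 1 is [-24, 48], so an eigenvector is (2, 1).
For λ=3: (A-λI) row 1 is [-32, 48], so an eigenvector is (3, 2).
General solution: K_1e^(-5t)(2,1) + K_2e^(3t)(3,2).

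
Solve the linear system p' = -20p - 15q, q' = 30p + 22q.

Coefficient matrix A = [[-20, -15], [30, 22]].
Characteristic polynomial det(A - λI) = λ^2 - 2λ + 10 = 0.
Eigenvalues λ = 1 ± 3i (complex conjugate pair).
For λ=1+3i: an eigenvector is (2,-3) - i(1,-1) = (2 - i, -3 + i).
A real fundamental pair from Re and Im of e^((1+3i)t)v: X_1 = e^(t)(cos(3t)·(2,-3) + sin(3t)·(1,-1)), X_2 = e^(t)(sin(3t)·(2,-3) - cos(3t)·(1,-1)).
General solution: K_1X_1 + K_2X_2.

p(t) = K_1e^(t)sin(3t) + 2K_1e^(t)cos(3t) + 2K_2e^(t)sin(3t) - K_2e^(t)cos(3t), q(t) = -K_1e^(t)sin(3t) - 3K_1e^(t)cos(3t) - 3K_2e^(t)sin(3t) + K_2e^(t)cos(3t)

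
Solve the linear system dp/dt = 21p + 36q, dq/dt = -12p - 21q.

Coefficient matrix A = [[21, 36], [-12, -21]].
Characteristic polynomial det(A - λI) = λ^2 - 9 = 0.
Eigenvalues λ = -3, 3.
For λ=-3: (A-λI) row 1 is [24, 36], so an eigenvector is (-3, 2).
For λ=3: (A-λI) row 1 is [18, 36], so an eigenvector is (2, -1).
General solution: K_1e^(-3t)(-3,2) + K_2e^(3t)(2,-1).

p(t) = -3K_1e^(-3t) + 2K_2e^(3t), q(t) = 2K_1e^(-3t) - K_2e^(3t)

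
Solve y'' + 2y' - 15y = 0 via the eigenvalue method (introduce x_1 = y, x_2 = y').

y(t) = C_1e^(3t) + C_2e^(-5t)

Let x_1 = y, x_2 = y'. Then x_1' = x_2 and x_2' = 15x_1 - 2x_2.
A = [[0,1],[15,-2]]; det(A-λI) = λ^2 + 2λ - 15.
Eigenvalues λ = 3, -5 with eigenvectors (1,3), (1,-5).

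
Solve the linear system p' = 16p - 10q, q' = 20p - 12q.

Coefficient matrix A = [[16, -10], [20, -12]].
Characteristic polynomial det(A - λI) = λ^2 - 4λ + 8 = 0.
Eigenvalues λ = 2 ± 2i (complex conjugate pair).
For λ=2+2i: an eigenvector is (1,1) - i(2,3) = (1 - 2i, 1 - 3i).
A real fundamental pair from Re and Im of e^((2+2i)t)v: X_1 = e^(2t)(cos(2t)·(1,1) + sin(2t)·(2,3)), X_2 = e^(2t)(sin(2t)·(1,1) - cos(2t)·(2,3)).
General solution: C_1X_1 + C_2X_2.

p(t) = 2C_1e^(2t)sin(2t) + C_1e^(2t)cos(2t) + C_2e^(2t)sin(2t) - 2C_2e^(2t)cos(2t), q(t) = 3C_1e^(2t)sin(2t) + C_1e^(2t)cos(2t) + C_2e^(2t)sin(2t) - 3C_2e^(2t)cos(2t)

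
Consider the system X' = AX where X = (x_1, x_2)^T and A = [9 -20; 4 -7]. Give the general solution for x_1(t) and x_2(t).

Coefficient matrix A = [[9, -20], [4, -7]].
Characteristic polynomial det(A - λI) = λ^2 - 2λ + 17 = 0.
Eigenvalues λ = 1 ± 4i (complex conjugate pair).
For λ=1+4i: an eigenvector is (-2,-1) - i(1,0) = (-2 - i, -1).
A real fundamental pair from Re and Im of e^((1+4i)t)v: X_1 = e^(t)(cos(4t)·(-2,-1) + sin(4t)·(1,0)), X_2 = e^(t)(sin(4t)·(-2,-1) - cos(4t)·(1,0)).
General solution: K_1X_1 + K_2X_2.

x_1(t) = K_1e^(t)sin(4t) - 2K_1e^(t)cos(4t) - 2K_2e^(t)sin(4t) - K_2e^(t)cos(4t), x_2(t) = -K_1e^(t)cos(4t) - K_2e^(t)sin(4t)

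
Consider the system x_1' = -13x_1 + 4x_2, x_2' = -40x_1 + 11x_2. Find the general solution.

Coefficient matrix A = [[-13, 4], [-40, 11]].
Characteristic polynomial det(A - λI) = λ^2 + 2λ + 17 = 0.
Eigenvalues λ = -1 ± 4i (complex conjugate pair).
For λ=-1+4i: an eigenvector is (0,-1) - i(-1,-3) = (0 + i, -1 + 3i).
A real fundamental pair from Re and Im of e^((-1+4i)t)v: X_1 = e^(-t)(cos(4t)·(0,-1) + sin(4t)·(-1,-3)), X_2 = e^(-t)(sin(4t)·(0,-1) - cos(4t)·(-1,-3)).
General solution: C_1X_1 + C_2X_2.

x_1(t) = -C_1e^(-t)sin(4t) + C_2e^(-t)cos(4t), x_2(t) = -3C_1e^(-t)sin(4t) - C_1e^(-t)cos(4t) - C_2e^(-t)sin(4t) + 3C_2e^(-t)cos(4t)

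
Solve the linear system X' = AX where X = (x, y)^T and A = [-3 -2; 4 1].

Coefficient matrix A = [[-3, -2], [4, 1]].
Characteristic polynomial det(A - λI) = λ^2 + 2λ + 5 = 0.
Eigenvalues λ = -1 ± 2i (complex conjugate pair).
For λ=-1+2i: an eigenvector is (1,-1) - i(0,1) = (1, -1 - i).
A real fundamental pair from Re and Im of e^((-1+2i)t)v: X_1 = e^(-t)(cos(2t)·(1,-1) + sin(2t)·(0,1)), X_2 = e^(-t)(sin(2t)·(1,-1) - cos(2t)·(0,1)).
General solution: C_1X_1 + C_2X_2.

x(t) = C_1e^(-t)cos(2t) + C_2e^(-t)sin(2t), y(t) = C_1e^(-t)sin(2t) - C_1e^(-t)cos(2t) - C_2e^(-t)sin(2t) - C_2e^(-t)cos(2t)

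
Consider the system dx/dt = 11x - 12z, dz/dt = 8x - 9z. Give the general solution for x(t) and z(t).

x(t) = -3c_1e^(3t) - c_2e^(-t), z(t) = -2c_1e^(3t) - c_2e^(-t)

Coefficient matrix A = [[11, -12], [8, -9]].
Characteristic polynomial det(A - λI) = λ^2 - 2λ - 3 = 0.
Eigenvalues λ = 3, -1.
For λ=3: (A-λI) row 1 is [8, -12], so an eigenvector is (-3, -2).
For λ=-1: (A-λI) row 1 is [12, -12], so an eigenvector is (-1, -1).
General solution: c_1e^(3t)(-3,-2) + c_2e^(-t)(-1,-1).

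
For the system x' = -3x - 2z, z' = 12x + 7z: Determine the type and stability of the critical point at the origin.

A = [[-3,-2],[12,7]]; det(A-λI) = λ^2 - 4λ + 3.
λ = 3, 1: both positive.

unstable node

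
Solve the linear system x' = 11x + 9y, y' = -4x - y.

x(t) = -3C_1e^(5t) - 3C_2te^(5t) - 2C_2e^(5t), y(t) = 2C_1e^(5t) + 2C_2te^(5t) + C_2e^(5t)

Coefficient matrix A = [[11, 9], [-4, -1]].
Characteristic polynomial det(A - λI) = λ^2 - 10λ + 25 = 0.
Single eigenvalue λ = 5 with algebraic multiplicity 2.
Eigenvector v = (-3,2); generalized eigenvector w with (A-λI)w=v is (-2,1).
General solution: e^(5t)[C_1·v + C_2·(t·v + w)].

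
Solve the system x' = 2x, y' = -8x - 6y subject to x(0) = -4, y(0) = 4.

x(t) = -4e^(2t), y(t) = 4e^(2t)

Coefficient matrix A = [[2, 0], [-8, -6]].
Characteristic polynomial det(A - λI) = λ^2 + 4λ - 12 = 0.
Eigenvalues λ = -6, 2.
For λ=-6: (A-λI) row 1 is [8, 0], so an eigenvector is (0, -1).
For λ=2: (A-λI) row 2 is [-8, -8], so an eigenvector is (-1, 1).
General solution: c_1e^(-6t)(0,-1) + c_2e^(2t)(-1,1).
Applying x(0)=-4, y(0)=4 gives c_1=0, c_2=4.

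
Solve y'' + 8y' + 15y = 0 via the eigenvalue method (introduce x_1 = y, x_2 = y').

Let x_1 = y, x_2 = y'. Then x_1' = x_2 and x_2' = -15x_1 - 8x_2.
A = [[0,1],[-15,-8]]; det(A-λI) = λ^2 + 8λ + 15.
Eigenvalues λ = -5, -3 with eigenvectors (1,-5), (1,-3).

y(t) = c_1e^(-5t) + c_2e^(-3t)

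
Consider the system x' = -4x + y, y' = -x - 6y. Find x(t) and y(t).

x(t) = -c_1e^(-5t) - c_2te^(-5t) - 3c_2e^(-5t), y(t) = c_1e^(-5t) + c_2te^(-5t) + 2c_2e^(-5t)

Coefficient matrix A = [[-4, 1], [-1, -6]].
Characteristic polynomial det(A - λI) = λ^2 + 10λ + 25 = 0.
Single eigenvalue λ = -5 with algebraic multiplicity 2.
Eigenvector v = (-1,1); generalized eigenvector w with (A-λI)w=v is (-3,2).
General solution: e^(-5t)[c_1·v + c_2·(t·v + w)].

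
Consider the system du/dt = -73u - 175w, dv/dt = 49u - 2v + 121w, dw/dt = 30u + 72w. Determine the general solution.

Coefficient matrix A = [[-73, 0, -175], [49, -2, 121], [30, 0, 72]].
det(A - λI) = 0 gives eigenvalues λ = -3, -2, 2.
For λ=-3: eigenvector (5,-3,-2).
For λ=-2: eigenvector (0,1,0).
For λ=2: eigenvector (-7,5,3).
General solution: c_1e^(-3t)(5,-3,-2) + c_2e^(-2t)(0,1,0) + c_3e^(2t)(-7,5,3).

u(t) = 5c_1e^(-3t) - 7c_3e^(2t), v(t) = -3c_1e^(-3t) + c_2e^(-2t) + 5c_3e^(2t), w(t) = -2c_1e^(-3t) + 3c_3e^(2t)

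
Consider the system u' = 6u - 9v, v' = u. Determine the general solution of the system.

u(t) = -3c_1e^(3t) - 3c_2te^(3t) - c_2e^(3t), v(t) = -c_1e^(3t) - c_2te^(3t)

Coefficient matrix A = [[6, -9], [1, 0]].
Characteristic polynomial det(A - λI) = λ^2 - 6λ + 9 = 0.
Single eigenvalue λ = 3 with algebraic multiplicity 2.
Eigenvector v = (-3,-1); generalized eigenvector w with (A-λI)w=v is (-1,0).
General solution: e^(3t)[c_1·v + c_2·(t·v + w)].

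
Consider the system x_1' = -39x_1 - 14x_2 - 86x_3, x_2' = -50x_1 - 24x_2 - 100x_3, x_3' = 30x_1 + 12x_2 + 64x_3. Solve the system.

x_1(t) = 5c_1e^(t) - 2c_2e^(4t) - 2c_3e^(-4t), x_2(t) = -2c_1e^(t) + 5c_3e^(-4t), x_3(t) = -2c_1e^(t) + c_2e^(4t)

Coefficient matrix A = [[-39, -14, -86], [-50, -24, -100], [30, 12, 64]].
det(A - λI) = 0 gives eigenvalues λ = 1, 4, -4.
For λ=1: eigenvector (5,-2,-2).
For λ=4: eigenvector (-2,0,1).
For λ=-4: eigenvector (-2,5,0).
General solution: c_1e^(t)(5,-2,-2) + c_2e^(4t)(-2,0,1) + c_3e^(-4t)(-2,5,0).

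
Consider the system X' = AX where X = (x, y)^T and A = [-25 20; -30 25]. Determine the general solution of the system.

Coefficient matrix A = [[-25, 20], [-30, 25]].
Characteristic polynomial det(A - λI) = λ^2 - 25 = 0.
Eigenvalues λ = 5, -5.
For λ=5: (A-λI) row 1 is [-30, 20], so an eigenvector is (-2, -3).
For λ=-5: (A-λI) row 1 is [-20, 20], so an eigenvector is (1, 1).
General solution: c_1e^(5t)(-2,-3) + c_2e^(-5t)(1,1).

x(t) = -2c_1e^(5t) + c_2e^(-5t), y(t) = -3c_1e^(5t) + c_2e^(-5t)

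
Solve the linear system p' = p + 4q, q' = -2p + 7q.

Coefficient matrix A = [[1, 4], [-2, 7]].
Characteristic polynomial det(A - λI) = λ^2 - 8λ + 15 = 0.
Eigenvalues λ = 5, 3.
For λ=5: (A-λI) row 1 is [-4, 4], so an eigenvector is (1, 1).
For λ=3: (A-λI) row 1 is [-2, 4], so an eigenvector is (2, 1).
General solution: K_1e^(5t)(1,1) + K_2e^(3t)(2,1).

p(t) = K_1e^(5t) + 2K_2e^(3t), q(t) = K_1e^(5t) + K_2e^(3t)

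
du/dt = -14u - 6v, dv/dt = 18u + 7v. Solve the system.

u(t) = -c_1e^(-2t) + 2c_2e^(-5t), v(t) = 2c_1e^(-2t) - 3c_2e^(-5t)

Coefficient matrix A = [[-14, -6], [18, 7]].
Characteristic polynomial det(A - λI) = λ^2 + 7λ + 10 = 0.
Eigenvalues λ = -2, -5.
For λ=-2: (A-λI) row 1 is [-12, -6], so an eigenvector is (-1, 2).
For λ=-5: (A-λI) row 1 is [-9, -6], so an eigenvector is (2, -3).
General solution: c_1e^(-2t)(-1,2) + c_2e^(-5t)(2,-3).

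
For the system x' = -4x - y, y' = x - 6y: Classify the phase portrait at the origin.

A = [[-4,-1],[1,-6]]; det(A-λI) = λ^2 + 10λ + 25.
repeated λ = -5 with a single eigenvector.

stable improper node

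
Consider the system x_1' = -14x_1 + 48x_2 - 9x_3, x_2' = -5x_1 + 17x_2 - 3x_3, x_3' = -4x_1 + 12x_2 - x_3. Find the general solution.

Coefficient matrix A = [[-14, 48, -9], [-5, 17, -3], [-4, 12, -1]].
det(A - λI) = 0 gives eigenvalues λ = -1, 2, 1.
For λ=-1: eigenvector (3,1,1).
For λ=2: eigenvector (3,1,0).
For λ=1: eigenvector (-2,-1,-2).
General solution: c_1e^(-t)(3,1,1) + c_2e^(2t)(3,1,0) + c_3e^(t)(-2,-1,-2).

x_1(t) = 3c_1e^(-t) + 3c_2e^(2t) - 2c_3e^(t), x_2(t) = c_1e^(-t) + c_2e^(2t) - c_3e^(t), x_3(t) = c_1e^(-t) - 2c_3e^(t)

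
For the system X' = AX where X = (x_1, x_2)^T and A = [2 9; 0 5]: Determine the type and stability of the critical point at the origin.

A = [[2,9],[0,5]]; det(A-λI) = λ^2 - 7λ + 10.
λ = 2, 5: both positive.

unstable node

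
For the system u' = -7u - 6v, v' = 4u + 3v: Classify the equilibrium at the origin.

stable node

A = [[-7,-6],[4,3]]; det(A-λI) = λ^2 + 4λ + 3.
λ = -3, -1: both negative.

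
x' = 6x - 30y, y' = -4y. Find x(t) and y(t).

x(t) = K_1e^(6t) + 3K_2e^(-4t), y(t) = K_2e^(-4t)

Coefficient matrix A = [[6, -30], [0, -4]].
Characteristic polynomial det(A - λI) = λ^2 - 2λ - 24 = 0.
Eigenvalues λ = 6, -4.
For λ=6: (A-λI) row 1 is [0, -30], so an eigenvector is (1, 0).
For λ=-4: (A-λI) row 1 is [10, -30], so an eigenvector is (3, 1).
General solution: K_1e^(6t)(1,0) + K_2e^(-4t)(3,1).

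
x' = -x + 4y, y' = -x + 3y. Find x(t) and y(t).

Coefficient matrix A = [[-1, 4], [-1, 3]].
Characteristic polynomial det(A - λI) = λ^2 - 2λ + 1 = 0.
Single eigenvalue λ = 1 with algebraic multiplicity 2.
Eigenvector v = (-2,-1); generalized eigenvector w with (A-λI)w=v is (-1,-1).
General solution: e^(t)[c_1·v + c_2·(t·v + w)].

x(t) = -2c_1e^(t) - 2c_2te^(t) - c_2e^(t), y(t) = -c_1e^(t) - c_2te^(t) - c_2e^(t)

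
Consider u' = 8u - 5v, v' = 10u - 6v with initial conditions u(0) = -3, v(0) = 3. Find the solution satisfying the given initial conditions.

u(t) = -36e^(t)sin(t) - 3e^(t)cos(t), v(t) = -51e^(t)sin(t) + 3e^(t)cos(t)

Coefficient matrix A = [[8, -5], [10, -6]].
Characteristic polynomial det(A - λI) = λ^2 - 2λ + 2 = 0.
Eigenvalues λ = 1 ± i (complex conjugate pair).
For λ=1+i: an eigenvector is (1,1) - i(2,3) = (1 - 2i, 1 - 3i).
A real fundamental pair from Re and Im of e^((1+i)t)v: X_1 = e^(t)(cos(t)·(1,1) + sin(t)·(2,3)), X_2 = e^(t)(sin(t)·(1,1) - cos(t)·(2,3)).
General solution: C_1X_1 + C_2X_2.
Applying u(0)=-3, v(0)=3 gives C_1=-15, C_2=-6.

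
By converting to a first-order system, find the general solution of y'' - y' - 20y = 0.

Let x_1 = y, x_2 = y'. Then x_1' = x_2 and x_2' = 20x_1 + x_2.
A = [[0,1],[20,1]]; det(A-λI) = λ^2 - λ - 20.
Eigenvalues λ = 5, -4 with eigenvectors (1,5), (1,-4).

y(t) = c_1e^(5t) + c_2e^(-4t)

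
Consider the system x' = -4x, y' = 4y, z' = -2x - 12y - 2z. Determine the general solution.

Coefficient matrix A = [[-4, 0, 0], [0, 4, 0], [-2, -12, -2]].
det(A - λI) = 0 gives eigenvalues λ = -2, 4, -4.
For λ=-2: eigenvector (0,0,1).
For λ=4: eigenvector (0,1,-2).
For λ=-4: eigenvector (1,0,1).
General solution: K_1e^(-2t)(0,0,1) + K_2e^(4t)(0,1,-2) + K_3e^(-4t)(1,0,1).

x(t) = K_3e^(-4t), y(t) = K_2e^(4t), z(t) = K_1e^(-2t) - 2K_2e^(4t) + K_3e^(-4t)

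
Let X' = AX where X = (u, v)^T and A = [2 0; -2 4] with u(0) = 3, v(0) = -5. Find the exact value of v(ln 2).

A = [[2,0],[-2,4]]; eigenvalues λ = 2, 4.
Eigenvectors: (-1,-1) for λ=2, (0,1) for λ=4.
From the initial condition, c_1 = -3, c_2 = -8.
v(ln 2) = (-3)(2^2)(-1) + (-8)(2^4)(1) = -116.

-116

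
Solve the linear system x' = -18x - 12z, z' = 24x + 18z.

x(t) = -C_1e^(6t) + C_2e^(-6t), z(t) = 2C_1e^(6t) - C_2e^(-6t)

Coefficient matrix A = [[-18, -12], [24, 18]].
Characteristic polynomial det(A - λI) = λ^2 - 36 = 0.
Eigenvalues λ = 6, -6.
For λ=6: (A-λI) row 1 is [-24, -12], so an eigenvector is (-1, 2).
For λ=-6: (A-λI) row 1 is [-12, -12], so an eigenvector is (1, -1).
General solution: C_1e^(6t)(-1,2) + C_2e^(-6t)(1,-1).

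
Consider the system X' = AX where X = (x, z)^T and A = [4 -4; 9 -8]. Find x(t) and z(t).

x(t) = 2K_1e^(-2t) + 2K_2te^(-2t) + K_2e^(-2t), z(t) = 3K_1e^(-2t) + 3K_2te^(-2t) + K_2e^(-2t)

Coefficient matrix A = [[4, -4], [9, -8]].
Characteristic polynomial det(A - λI) = λ^2 + 4λ + 4 = 0.
Single eigenvalue λ = -2 with algebraic multiplicity 2.
Eigenvector v = (2,3); generalized eigenvector w with (A-λI)w=v is (1,1).
General solution: e^(-2t)[K_1·v + K_2·(t·v + w)].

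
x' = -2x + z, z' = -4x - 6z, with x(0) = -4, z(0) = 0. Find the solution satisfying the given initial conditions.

x(t) = -8te^(-4t) - 4e^(-4t), z(t) = 16te^(-4t)

Coefficient matrix A = [[-2, 1], [-4, -6]].
Characteristic polynomial det(A - λI) = λ^2 + 8λ + 16 = 0.
Single eigenvalue λ = -4 with algebraic multiplicity 2.
Eigenvector v = (1,-2); generalized eigenvector w with (A-λI)w=v is (0,1).
General solution: e^(-4t)[K_1·v + K_2·(t·v + w)].
Applying x(0)=-4, z(0)=0 gives K_1=-4, K_2=-8.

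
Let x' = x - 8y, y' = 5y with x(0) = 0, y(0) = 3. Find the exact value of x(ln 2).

A = [[1,-8],[0,5]]; eigenvalues λ = 1, 5.
Eigenvectors: (-1,0) for λ=1, (2,-1) for λ=5.
From the initial condition, c_1 = -6, c_2 = -3.
x(ln 2) = (-6)(2^1)(-1) + (-3)(2^5)(2) = -180.

-180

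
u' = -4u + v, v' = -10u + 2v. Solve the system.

Coefficient matrix A = [[-4, 1], [-10, 2]].
Characteristic polynomial det(A - λI) = λ^2 + 2λ + 2 = 0.
Eigenvalues λ = -1 ± i (complex conjugate pair).
For λ=-1+i: an eigenvector is (0,1) - i(1,3) = (0 - i, 1 - 3i).
A real fundamental pair from Re and Im of e^((-1+i)t)v: X_1 = e^(-t)(cos(t)·(0,1) + sin(t)·(1,3)), X_2 = e^(-t)(sin(t)·(0,1) - cos(t)·(1,3)).
General solution: c_1X_1 + c_2X_2.

u(t) = c_1e^(-t)sin(t) - c_2e^(-t)cos(t), v(t) = 3c_1e^(-t)sin(t) + c_1e^(-t)cos(t) + c_2e^(-t)sin(t) - 3c_2e^(-t)cos(t)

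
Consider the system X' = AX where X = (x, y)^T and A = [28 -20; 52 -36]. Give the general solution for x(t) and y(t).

x(t) = -2c_1e^(-4t)sin(4t) + c_1e^(-4t)cos(4t) + c_2e^(-4t)sin(4t) + 2c_2e^(-4t)cos(4t), y(t) = -3c_1e^(-4t)sin(4t) + 2c_1e^(-4t)cos(4t) + 2c_2e^(-4t)sin(4t) + 3c_2e^(-4t)cos(4t)

Coefficient matrix A = [[28, -20], [52, -36]].
Characteristic polynomial det(A - λI) = λ^2 + 8λ + 32 = 0.
Eigenvalues λ = -4 ± 4i (complex conjugate pair).
For λ=-4+4i: an eigenvector is (1,2) - i(-2,-3) = (1 + 2i, 2 + 3i).
A real fundamental pair from Re and Im of e^((-4+4i)t)v: X_1 = e^(-4t)(cos(4t)·(1,2) + sin(4t)·(-2,-3)), X_2 = e^(-4t)(sin(4t)·(1,2) - cos(4t)·(-2,-3)).
General solution: c_1X_1 + c_2X_2.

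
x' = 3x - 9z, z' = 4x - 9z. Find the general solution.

Coefficient matrix A = [[3, -9], [4, -9]].
Characteristic polynomial det(A - λI) = λ^2 + 6λ + 9 = 0.
Single eigenvalue λ = -3 with algebraic multiplicity 2.
Eigenvector v = (-3,-2); generalized eigenvector w with (A-λI)w=v is (1,1).
General solution: e^(-3t)[C_1·v + C_2·(t·v + w)].

x(t) = -3C_1e^(-3t) - 3C_2te^(-3t) + C_2e^(-3t), z(t) = -2C_1e^(-3t) - 2C_2te^(-3t) + C_2e^(-3t)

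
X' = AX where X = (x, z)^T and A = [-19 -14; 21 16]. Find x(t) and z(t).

x(t) = -C_1e^(-5t) - 2C_2e^(2t), z(t) = C_1e^(-5t) + 3C_2e^(2t)

Coefficient matrix A = [[-19, -14], [21, 16]].
Characteristic polynomial det(A - λI) = λ^2 + 3λ - 10 = 0.
Eigenvalues λ = -5, 2.
For λ=-5: (A-λI) row 1 is [-14, -14], so an eigenvector is (-1, 1).
For λ=2: (A-λI) row 1 is [-21, -14], so an eigenvector is (-2, 3).
General solution: C_1e^(-5t)(-1,1) + C_2e^(2t)(-2,3).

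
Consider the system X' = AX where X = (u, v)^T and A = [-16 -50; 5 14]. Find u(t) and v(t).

Coefficient matrix A = [[-16, -50], [5, 14]].
Characteristic polynomial det(A - λI) = λ^2 + 2λ + 26 = 0.
Eigenvalues λ = -1 ± 5i (complex conjugate pair).
For λ=-1+5i: an eigenvector is (-1,0) - i(3,-1) = (-1 - 3i, 0 + i).
A real fundamental pair from Re and Im of e^((-1+5i)t)v: X_1 = e^(-t)(cos(5t)·(-1,0) + sin(5t)·(3,-1)), X_2 = e^(-t)(sin(5t)·(-1,0) - cos(5t)·(3,-1)).
General solution: K_1X_1 + K_2X_2.

u(t) = 3K_1e^(-t)sin(5t) - K_1e^(-t)cos(5t) - K_2e^(-t)sin(5t) - 3K_2e^(-t)cos(5t), v(t) = -K_1e^(-t)sin(5t) + K_2e^(-t)cos(5t)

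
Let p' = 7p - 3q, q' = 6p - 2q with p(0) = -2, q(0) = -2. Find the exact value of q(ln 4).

-512

A = [[7,-3],[6,-2]]; eigenvalues λ = 1, 4.
Eigenvectors: (-1,-2) for λ=1, (-1,-1) for λ=4.
From the initial condition, c_1 = 0, c_2 = 2.
q(ln 4) = (0)(4^1)(-2) + (2)(4^4)(-1) = -512.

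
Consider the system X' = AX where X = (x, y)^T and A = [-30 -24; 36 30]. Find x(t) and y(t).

x(t) = 2c_1e^(6t) - c_2e^(-6t), y(t) = -3c_1e^(6t) + c_2e^(-6t)

Coefficient matrix A = [[-30, -24], [36, 30]].
Characteristic polynomial det(A - λI) = λ^2 - 36 = 0.
Eigenvalues λ = 6, -6.
For λ=6: (A-λI) row 1 is [-36, -24], so an eigenvector is (2, -3).
For λ=-6: (A-λI) row 1 is [-24, -24], so an eigenvector is (-1, 1).
General solution: c_1e^(6t)(2,-3) + c_2e^(-6t)(-1,1).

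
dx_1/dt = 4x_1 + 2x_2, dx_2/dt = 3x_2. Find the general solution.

x_1(t) = -2c_1e^(3t) - c_2e^(4t), x_2(t) = c_1e^(3t)

Coefficient matrix A = [[4, 2], [0, 3]].
Characteristic polynomial det(A - λI) = λ^2 - 7λ + 12 = 0.
Eigenvalues λ = 3, 4.
For λ=3: (A-λI) row 1 is [1, 2], so an eigenvector is (-2, 1).
For λ=4: (A-λI) row 1 is [0, 2], so an eigenvector is (-1, 0).
General solution: c_1e^(3t)(-2,1) + c_2e^(4t)(-1,0).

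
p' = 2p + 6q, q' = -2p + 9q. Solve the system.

Coefficient matrix A = [[2, 6], [-2, 9]].
Characteristic polynomial det(A - λI) = λ^2 - 11λ + 30 = 0.
Eigenvalues λ = 5, 6.
For λ=5: (A-λI) row 1 is [-3, 6], so an eigenvector is (2, 1).
For λ=6: (A-λI) row 1 is [-4, 6], so an eigenvector is (3, 2).
General solution: c_1e^(5t)(2,1) + c_2e^(6t)(3,2).

p(t) = 2c_1e^(5t) + 3c_2e^(6t), q(t) = c_1e^(5t) + 2c_2e^(6t)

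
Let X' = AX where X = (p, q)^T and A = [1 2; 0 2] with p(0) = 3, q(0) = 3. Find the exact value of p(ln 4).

A = [[1,2],[0,2]]; eigenvalues λ = 1, 2.
Eigenvectors: (-1,0) for λ=1, (-2,-1) for λ=2.
From the initial condition, c_1 = 3, c_2 = -3.
p(ln 4) = (3)(4^1)(-1) + (-3)(4^2)(-2) = 84.

84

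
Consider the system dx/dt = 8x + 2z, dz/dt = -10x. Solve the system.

Coefficient matrix A = [[8, 2], [-10, 0]].
Characteristic polynomial det(A - λI) = λ^2 - 8λ + 20 = 0.
Eigenvalues λ = 4 ± 2i (complex conjugate pair).
For λ=4+2i: an eigenvector is (0,-1) - i(-1,2) = (0 + i, -1 - 2i).
A real fundamental pair from Re and Im of e^((4+2i)t)v: X_1 = e^(4t)(cos(2t)·(0,-1) + sin(2t)·(-1,2)), X_2 = e^(4t)(sin(2t)·(0,-1) - cos(2t)·(-1,2)).
General solution: c_1X_1 + c_2X_2.

x(t) = -c_1e^(4t)sin(2t) + c_2e^(4t)cos(2t), z(t) = 2c_1e^(4t)sin(2t) - c_1e^(4t)cos(2t) - c_2e^(4t)sin(2t) - 2c_2e^(4t)cos(2t)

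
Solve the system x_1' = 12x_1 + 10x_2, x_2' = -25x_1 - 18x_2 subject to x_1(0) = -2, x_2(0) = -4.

x_1(t) = -14e^(-3t)sin(5t) - 2e^(-3t)cos(5t), x_2(t) = 22e^(-3t)sin(5t) - 4e^(-3t)cos(5t)

Coefficient matrix A = [[12, 10], [-25, -18]].
Characteristic polynomial det(A - λI) = λ^2 + 6λ + 34 = 0.
Eigenvalues λ = -3 ± 5i (complex conjugate pair).
For λ=-3+5i: an eigenvector is (1,-2) - i(-1,1) = (1 + i, -2 - i).
A real fundamental pair from Re and Im of e^((-3+5i)t)v: X_1 = e^(-3t)(cos(5t)·(1,-2) + sin(5t)·(-1,1)), X_2 = e^(-3t)(sin(5t)·(1,-2) - cos(5t)·(-1,1)).
General solution: c_1X_1 + c_2X_2.
Applying x_1(0)=-2, x_2(0)=-4 gives c_1=6, c_2=-8.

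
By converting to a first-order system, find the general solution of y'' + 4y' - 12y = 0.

y(t) = C_1e^(2t) + C_2e^(-6t)

Let x_1 = y, x_2 = y'. Then x_1' = x_2 and x_2' = 12x_1 - 4x_2.
A = [[0,1],[12,-4]]; det(A-λI) = λ^2 + 4λ - 12.
Eigenvalues λ = 2, -6 with eigenvectors (1,2), (1,-6).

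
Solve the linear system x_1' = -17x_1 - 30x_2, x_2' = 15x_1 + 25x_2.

x_1(t) = -C_1e^(4t)sin(3t) + 3C_1e^(4t)cos(3t) + 3C_2e^(4t)sin(3t) + C_2e^(4t)cos(3t), x_2(t) = C_1e^(4t)sin(3t) - 2C_1e^(4t)cos(3t) - 2C_2e^(4t)sin(3t) - C_2e^(4t)cos(3t)

Coefficient matrix A = [[-17, -30], [15, 25]].
Characteristic polynomial det(A - λI) = λ^2 - 8λ + 25 = 0.
Eigenvalues λ = 4 ± 3i (complex conjugate pair).
For λ=4+3i: an eigenvector is (3,-2) - i(-1,1) = (3 + i, -2 - i).
A real fundamental pair from Re and Im of e^((4+3i)t)v: X_1 = e^(4t)(cos(3t)·(3,-2) + sin(3t)·(-1,1)), X_2 = e^(4t)(sin(3t)·(3,-2) - cos(3t)·(-1,1)).
General solution: C_1X_1 + C_2X_2.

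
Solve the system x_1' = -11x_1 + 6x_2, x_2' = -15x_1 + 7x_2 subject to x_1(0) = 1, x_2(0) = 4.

x_1(t) = 5e^(-2t)sin(3t) + e^(-2t)cos(3t), x_2(t) = 7e^(-2t)sin(3t) + 4e^(-2t)cos(3t)

Coefficient matrix A = [[-11, 6], [-15, 7]].
Characteristic polynomial det(A - λI) = λ^2 + 4λ + 13 = 0.
Eigenvalues λ = -2 ± 3i (complex conjugate pair).
For λ=-2+3i: an eigenvector is (-1,-1) - i(1,2) = (-1 - i, -1 - 2i).
A real fundamental pair from Re and Im of e^((-2+3i)t)v: X_1 = e^(-2t)(cos(3t)·(-1,-1) + sin(3t)·(1,2)), X_2 = e^(-2t)(sin(3t)·(-1,-1) - cos(3t)·(1,2)).
General solution: C_1X_1 + C_2X_2.
Applying x_1(0)=1, x_2(0)=4 gives C_1=2, C_2=-3.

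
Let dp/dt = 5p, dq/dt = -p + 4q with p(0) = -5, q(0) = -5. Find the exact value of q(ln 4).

2560

A = [[5,0],[-1,4]]; eigenvalues λ = 5, 4.
Eigenvectors: (-1,1) for λ=5, (0,1) for λ=4.
From the initial condition, c_1 = 5, c_2 = -10.
q(ln 4) = (5)(4^5)(1) + (-10)(4^4)(1) = 2560.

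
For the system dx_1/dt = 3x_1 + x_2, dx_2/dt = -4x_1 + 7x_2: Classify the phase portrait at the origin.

A = [[3,1],[-4,7]]; det(A-λI) = λ^2 - 10λ + 25.
repeated λ = 5 with a single eigenvector.

unstable improper node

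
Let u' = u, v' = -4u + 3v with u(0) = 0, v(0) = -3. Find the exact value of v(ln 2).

-24

A = [[1,0],[-4,3]]; eigenvalues λ = 3, 1.
Eigenvectors: (0,-1) for λ=3, (1,2) for λ=1.
From the initial condition, c_1 = 3, c_2 = 0.
v(ln 2) = (3)(2^3)(-1) + (0)(2^1)(2) = -24.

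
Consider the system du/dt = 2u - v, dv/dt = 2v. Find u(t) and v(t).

Coefficient matrix A = [[2, -1], [0, 2]].
Characteristic polynomial det(A - λI) = λ^2 - 4λ + 4 = 0.
Single eigenvalue λ = 2 with algebraic multiplicity 2.
Eigenvector v = (-1,0); generalized eigenvector w with (A-λI)w=v is (-3,1).
General solution: e^(2t)[c_1·v + c_2·(t·v + w)].

u(t) = -c_1e^(2t) - c_2te^(2t) - 3c_2e^(2t), v(t) = c_2e^(2t)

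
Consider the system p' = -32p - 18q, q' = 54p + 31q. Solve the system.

p(t) = c_1e^(4t) - 2c_2e^(-5t), q(t) = -2c_1e^(4t) + 3c_2e^(-5t)

Coefficient matrix A = [[-32, -18], [54, 31]].
Characteristic polynomial det(A - λI) = λ^2 + λ - 20 = 0.
Eigenvalues λ = 4, -5.
For λ=4: (A-λI) row 1 is [-36, -18], so an eigenvector is (1, -2).
For λ=-5: (A-λI) row 1 is [-27, -18], so an eigenvector is (-2, 3).
General solution: c_1e^(4t)(1,-2) + c_2e^(-5t)(-2,3).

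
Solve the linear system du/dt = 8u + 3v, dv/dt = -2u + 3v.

Coefficient matrix A = [[8, 3], [-2, 3]].
Characteristic polynomial det(A - λI) = λ^2 - 11λ + 30 = 0.
Eigenvalues λ = 6, 5.
For λ=6: (A-λI) row 1 is [2, 3], so an eigenvector is (-3, 2).
For λ=5: (A-λI) row 1 is [3, 3], so an eigenvector is (-1, 1).
General solution: c_1e^(6t)(-3,2) + c_2e^(5t)(-1,1).

u(t) = -3c_1e^(6t) - c_2e^(5t), v(t) = 2c_1e^(6t) + c_2e^(5t)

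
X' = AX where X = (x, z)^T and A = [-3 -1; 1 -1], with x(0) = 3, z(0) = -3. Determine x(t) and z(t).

x(t) = 3e^(-2t), z(t) = -3e^(-2t)

Coefficient matrix A = [[-3, -1], [1, -1]].
Characteristic polynomial det(A - λI) = λ^2 + 4λ + 4 = 0.
Single eigenvalue λ = -2 with algebraic multiplicity 2.
Eigenvector v = (-1,1); generalized eigenvector w with (A-λI)w=v is (2,-1).
General solution: e^(-2t)[c_1·v + c_2·(t·v + w)].
Applying x(0)=3, z(0)=-3 gives c_1=-3, c_2=0.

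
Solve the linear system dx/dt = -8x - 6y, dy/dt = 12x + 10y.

Coefficient matrix A = [[-8, -6], [12, 10]].
Characteristic polynomial det(A - λI) = λ^2 - 2λ - 8 = 0.
Eigenvalues λ = 4, -2.
For λ=4: (A-λI) row 1 is [-12, -6], so an eigenvector is (1, -2).
For λ=-2: (A-λI) row 1 is [-6, -6], so an eigenvector is (1, -1).
General solution: c_1e^(4t)(1,-2) + c_2e^(-2t)(1,-1).

x(t) = c_1e^(4t) + c_2e^(-2t), y(t) = -2c_1e^(4t) - c_2e^(-2t)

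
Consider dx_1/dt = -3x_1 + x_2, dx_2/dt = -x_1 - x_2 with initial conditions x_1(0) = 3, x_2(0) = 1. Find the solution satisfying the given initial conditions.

Coefficient matrix A = [[-3, 1], [-1, -1]].
Characteristic polynomial det(A - λI) = λ^2 + 4λ + 4 = 0.
Single eigenvalue λ = -2 with algebraic multiplicity 2.
Eigenvector v = (-1,-1); generalized eigenvector w with (A-λI)w=v is (2,1).
General solution: e^(-2t)[K_1·v + K_2·(t·v + w)].
Applying x_1(0)=3, x_2(0)=1 gives K_1=1, K_2=2.

x_1(t) = -2te^(-2t) + 3e^(-2t), x_2(t) = -2te^(-2t) + e^(-2t)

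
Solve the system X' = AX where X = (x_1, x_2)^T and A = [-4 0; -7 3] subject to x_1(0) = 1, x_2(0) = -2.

x_1(t) = e^(-4t), x_2(t) = -3e^(3t) + e^(-4t)

Coefficient matrix A = [[-4, 0], [-7, 3]].
Characteristic polynomial det(A - λI) = λ^2 + λ - 12 = 0.
Eigenvalues λ = -4, 3.
For λ=-4: (A-λI) row 2 is [-7, 7], so an eigenvector is (-1, -1).
For λ=3: (A-λI) row 1 is [-7, 0], so an eigenvector is (0, 1).
General solution: C_1e^(-4t)(-1,-1) + C_2e^(3t)(0,1).
Applying x_1(0)=1, x_2(0)=-2 gives C_1=-1, C_2=-3.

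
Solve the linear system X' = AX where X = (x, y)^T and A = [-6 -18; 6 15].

Coefficient matrix A = [[-6, -18], [6, 15]].
Characteristic polynomial det(A - λI) = λ^2 - 9λ + 18 = 0.
Eigenvalues λ = 6, 3.
For λ=6: (A-λI) row 1 is [-12, -18], so an eigenvector is (3, -2).
For λ=3: (A-λI) row 1 is [-9, -18], so an eigenvector is (2, -1).
General solution: c_1e^(6t)(3,-2) + c_2e^(3t)(2,-1).

x(t) = 3c_1e^(6t) + 2c_2e^(3t), y(t) = -2c_1e^(6t) - c_2e^(3t)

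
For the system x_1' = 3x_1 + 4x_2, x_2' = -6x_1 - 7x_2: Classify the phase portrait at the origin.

A = [[3,4],[-6,-7]]; det(A-λI) = λ^2 + 4λ + 3.
λ = -3, -1: both negative.

stable node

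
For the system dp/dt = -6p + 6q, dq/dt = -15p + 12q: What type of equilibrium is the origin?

unstable spiral

A = [[-6,6],[-15,12]]; det(A-λI) = λ^2 - 6λ + 18.
λ = 3 ± 3i: positive real part.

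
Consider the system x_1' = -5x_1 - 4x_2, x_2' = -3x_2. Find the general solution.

x_1(t) = c_1e^(-5t) + 2c_2e^(-3t), x_2(t) = -c_2e^(-3t)

Coefficient matrix A = [[-5, -4], [0, -3]].
Characteristic polynomial det(A - λI) = λ^2 + 8λ + 15 = 0.
Eigenvalues λ = -5, -3.
For λ=-5: (A-λI) row 1 is [0, -4], so an eigenvector is (1, 0).
For λ=-3: (A-λI) row 1 is [-2, -4], so an eigenvector is (2, -1).
General solution: c_1e^(-5t)(1,0) + c_2e^(-3t)(2,-1).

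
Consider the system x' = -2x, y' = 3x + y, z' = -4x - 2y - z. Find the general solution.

x(t) = c_1e^(-2t), y(t) = -c_1e^(-2t) - c_2e^(t), z(t) = 2c_1e^(-2t) + c_2e^(t) + c_3e^(-t)

Coefficient matrix A = [[-2, 0, 0], [3, 1, 0], [-4, -2, -1]].
det(A - λI) = 0 gives eigenvalues λ = -2, 1, -1.
For λ=-2: eigenvector (1,-1,2).
For λ=1: eigenvector (0,-1,1).
For λ=-1: eigenvector (0,0,1).
General solution: c_1e^(-2t)(1,-1,2) + c_2e^(t)(0,-1,1) + c_3e^(-t)(0,0,1).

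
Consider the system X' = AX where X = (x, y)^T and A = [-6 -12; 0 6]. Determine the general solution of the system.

x(t) = K_1e^(-6t) - K_2e^(6t), y(t) = K_2e^(6t)

Coefficient matrix A = [[-6, -12], [0, 6]].
Characteristic polynomial det(A - λI) = λ^2 - 36 = 0.
Eigenvalues λ = -6, 6.
For λ=-6: (A-λI) row 1 is [0, -12], so an eigenvector is (1, 0).
For λ=6: (A-λI) row 1 is [-12, -12], so an eigenvector is (-1, 1).
General solution: K_1e^(-6t)(1,0) + K_2e^(6t)(-1,1).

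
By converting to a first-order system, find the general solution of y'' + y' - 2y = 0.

Let x_1 = y, x_2 = y'. Then x_1' = x_2 and x_2' = 2x_1 - x_2.
A = [[0,1],[2,-1]]; det(A-λI) = λ^2 + λ - 2.
Eigenvalues λ = 1, -2 with eigenvectors (1,1), (1,-2).

y(t) = c_1e^(t) + c_2e^(-2t)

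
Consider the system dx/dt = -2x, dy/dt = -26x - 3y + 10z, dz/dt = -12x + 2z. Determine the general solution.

Coefficient matrix A = [[-2, 0, 0], [-26, -3, 10], [-12, 0, 2]].
det(A - λI) = 0 gives eigenvalues λ = -3, -2, 2.
For λ=-3: eigenvector (0,1,0).
For λ=-2: eigenvector (1,4,3).
For λ=2: eigenvector (0,2,1).
General solution: C_1e^(-3t)(0,1,0) + C_2e^(-2t)(1,4,3) + C_3e^(2t)(0,2,1).

x(t) = C_2e^(-2t), y(t) = C_1e^(-3t) + 4C_2e^(-2t) + 2C_3e^(2t), z(t) = 3C_2e^(-2t) + C_3e^(2t)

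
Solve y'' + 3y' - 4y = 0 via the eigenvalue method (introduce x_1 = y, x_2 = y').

y(t) = C_1e^(-4t) + C_2e^(t)

Let x_1 = y, x_2 = y'. Then x_1' = x_2 and x_2' = 4x_1 - 3x_2.
A = [[0,1],[4,-3]]; det(A-λI) = λ^2 + 3λ - 4.
Eigenvalues λ = -4, 1 with eigenvectors (1,-4), (1,1).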